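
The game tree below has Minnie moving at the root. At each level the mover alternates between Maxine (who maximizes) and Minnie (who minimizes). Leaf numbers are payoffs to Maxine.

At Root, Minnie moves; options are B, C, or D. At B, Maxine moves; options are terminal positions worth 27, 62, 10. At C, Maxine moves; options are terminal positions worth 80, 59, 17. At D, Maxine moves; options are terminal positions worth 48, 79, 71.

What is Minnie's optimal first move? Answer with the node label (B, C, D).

B (Maxine): max(27, 62, 10) = 62
C (Maxine): max(80, 59, 17) = 80
D (Maxine): max(48, 79, 71) = 79
Root (Minnie): min(62, 80, 79) = 62
Minnie picks the child with the lowest value: B (value 62).

B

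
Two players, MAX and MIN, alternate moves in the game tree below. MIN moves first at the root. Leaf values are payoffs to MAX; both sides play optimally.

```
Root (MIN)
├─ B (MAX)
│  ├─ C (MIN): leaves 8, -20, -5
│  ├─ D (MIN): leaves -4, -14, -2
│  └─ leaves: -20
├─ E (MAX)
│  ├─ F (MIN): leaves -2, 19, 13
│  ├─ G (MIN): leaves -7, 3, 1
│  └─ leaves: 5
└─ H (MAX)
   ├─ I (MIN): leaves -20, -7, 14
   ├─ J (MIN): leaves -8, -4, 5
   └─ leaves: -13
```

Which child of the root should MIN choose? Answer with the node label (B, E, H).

C (MIN): min(8, -20, -5) = -20
D (MIN): min(-4, -14, -2) = -14
B (MAX): max(-20, -14, -20) = -14
F (MIN): min(-2, 19, 13) = -2
G (MIN): min(-7, 3, 1) = -7
E (MAX): max(-2, -7, 5) = 5
I (MIN): min(-20, -7, 14) = -20
J (MIN): min(-8, -4, 5) = -8
H (MAX): max(-20, -8, -13) = -8
Root (MIN): min(-14, 5, -8) = -14
MIN picks the child with the lowest value: B (value -14).

B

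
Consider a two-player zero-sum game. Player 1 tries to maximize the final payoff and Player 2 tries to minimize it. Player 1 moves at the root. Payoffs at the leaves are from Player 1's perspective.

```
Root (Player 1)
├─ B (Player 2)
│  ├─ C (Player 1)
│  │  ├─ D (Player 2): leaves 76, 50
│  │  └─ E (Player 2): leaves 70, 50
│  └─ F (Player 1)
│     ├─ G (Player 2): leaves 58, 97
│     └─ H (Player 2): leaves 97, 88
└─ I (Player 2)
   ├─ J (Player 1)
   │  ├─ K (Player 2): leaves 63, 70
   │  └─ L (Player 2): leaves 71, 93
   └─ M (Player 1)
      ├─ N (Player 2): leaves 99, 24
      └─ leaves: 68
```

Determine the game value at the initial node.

68

D (Player 2): min(76, 50) = 50
E (Player 2): min(70, 50) = 50
C (Player 1): max(50, 50) = 50
G (Player 2): min(58, 97) = 58
H (Player 2): min(97, 88) = 88
F (Player 1): max(58, 88) = 88
B (Player 2): min(50, 88) = 50
K (Player 2): min(63, 70) = 63
L (Player 2): min(71, 93) = 71
J (Player 1): max(63, 71) = 71
N (Player 2): min(99, 24) = 24
M (Player 1): max(24, 68) = 68
I (Player 2): min(71, 68) = 68
Root (Player 1): max(50, 68) = 68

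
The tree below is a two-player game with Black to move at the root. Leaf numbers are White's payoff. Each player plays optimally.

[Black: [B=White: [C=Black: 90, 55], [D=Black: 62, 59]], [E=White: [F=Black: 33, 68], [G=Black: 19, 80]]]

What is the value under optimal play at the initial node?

C (Black): min(90, 55) = 55
D (Black): min(62, 59) = 59
B (White): max(55, 59) = 59
F (Black): min(33, 68) = 33
G (Black): min(19, 80) = 19
E (White): max(33, 19) = 33
Root (Black): min(59, 33) = 33

33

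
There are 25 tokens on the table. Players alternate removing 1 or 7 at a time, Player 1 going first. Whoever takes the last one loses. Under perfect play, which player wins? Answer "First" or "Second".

W/L table (W = player to move can force a win):
i:   0  1  2  3  4  5  6  7  8  9 10 11 12 13 14 15 16 17 18 19 20 21 22 23 24 25
     W  L  W  L  W  L  W  L  W  L  W  L  W  L  W  L  W  L  W  L  W  L  W  L  W  L
Position 25 is L, so the second player wins.

Second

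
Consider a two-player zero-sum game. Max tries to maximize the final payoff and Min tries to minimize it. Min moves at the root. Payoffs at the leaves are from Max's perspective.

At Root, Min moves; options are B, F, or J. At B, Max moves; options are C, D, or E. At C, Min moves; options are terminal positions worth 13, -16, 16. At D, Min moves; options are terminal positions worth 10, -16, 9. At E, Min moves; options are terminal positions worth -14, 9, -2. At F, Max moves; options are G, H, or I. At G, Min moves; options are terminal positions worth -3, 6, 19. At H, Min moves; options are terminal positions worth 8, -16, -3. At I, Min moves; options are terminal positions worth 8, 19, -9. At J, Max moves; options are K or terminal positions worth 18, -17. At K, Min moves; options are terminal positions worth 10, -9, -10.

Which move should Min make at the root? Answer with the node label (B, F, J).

B

C (Min): min(13, -16, 16) = -16
D (Min): min(10, -16, 9) = -16
E (Min): min(-14, 9, -2) = -14
B (Max): max(-16, -16, -14) = -14
G (Min): min(-3, 6, 19) = -3
H (Min): min(8, -16, -3) = -16
I (Min): min(8, 19, -9) = -9
F (Max): max(-3, -16, -9) = -3
K (Min): min(10, -9, -10) = -10
J (Max): max(-10, 18, -17) = 18
Root (Min): min(-14, -3, 18) = -14
Min picks the child with the lowest value: B (value -14).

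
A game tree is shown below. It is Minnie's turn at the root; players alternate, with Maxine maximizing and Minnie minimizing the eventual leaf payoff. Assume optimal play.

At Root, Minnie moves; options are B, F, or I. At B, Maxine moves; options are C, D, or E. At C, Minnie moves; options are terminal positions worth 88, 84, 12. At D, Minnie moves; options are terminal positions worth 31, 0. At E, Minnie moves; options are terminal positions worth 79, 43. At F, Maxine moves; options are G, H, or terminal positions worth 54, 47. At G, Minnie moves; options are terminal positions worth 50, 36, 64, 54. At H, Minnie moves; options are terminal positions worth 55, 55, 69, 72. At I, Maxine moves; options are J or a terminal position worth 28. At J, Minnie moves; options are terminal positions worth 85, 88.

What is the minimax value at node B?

43

C: min(88, 84, 12) = 12
D: min(31, 0) = 0
E: min(79, 43) = 43
B: max(12, 0, 43) = 43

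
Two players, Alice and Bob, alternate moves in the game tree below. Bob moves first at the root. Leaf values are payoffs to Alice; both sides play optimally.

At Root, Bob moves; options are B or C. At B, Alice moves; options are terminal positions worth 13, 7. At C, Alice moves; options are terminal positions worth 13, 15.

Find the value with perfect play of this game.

B (Alice): max(13, 7) = 13
C (Alice): max(13, 15) = 15
Root (Bob): min(13, 15) = 13

13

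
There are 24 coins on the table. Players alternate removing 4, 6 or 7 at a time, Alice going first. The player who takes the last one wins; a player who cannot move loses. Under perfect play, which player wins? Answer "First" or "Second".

Mark each pile size as W (mover wins) or L (mover loses):
i:   0  1  2  3  4  5  6  7  8  9 10 11 12 13 14 15 16 17 18 19 20 21 22 23 24
     L  L  L  L  W  W  W  W  W  W  W  L  L  L  L  W  W  W  W  W  W  W  L  L  L
Position 24 is L, so the second player wins.

Second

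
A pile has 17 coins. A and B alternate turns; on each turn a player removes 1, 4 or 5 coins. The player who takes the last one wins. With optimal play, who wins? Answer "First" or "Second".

First

W/L table (W = player to move can force a win):
i:   0  1  2  3  4  5  6  7  8  9 10 11 12 13 14 15 16 17
     L  W  L  W  W  W  W  W  L  W  L  W  W  W  W  W  L  W
Position 17 is W, so the first player wins.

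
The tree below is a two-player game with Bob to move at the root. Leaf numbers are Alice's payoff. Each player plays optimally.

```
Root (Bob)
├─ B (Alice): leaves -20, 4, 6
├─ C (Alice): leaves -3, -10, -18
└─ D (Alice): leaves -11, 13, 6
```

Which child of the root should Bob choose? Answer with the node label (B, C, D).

C

B (Alice): max(-20, 4, 6) = 6
C (Alice): max(-3, -10, -18) = -3
D (Alice): max(-11, 13, 6) = 13
Root (Bob): min(6, -3, 13) = -3
Bob picks the child with the lowest value: C (value -3).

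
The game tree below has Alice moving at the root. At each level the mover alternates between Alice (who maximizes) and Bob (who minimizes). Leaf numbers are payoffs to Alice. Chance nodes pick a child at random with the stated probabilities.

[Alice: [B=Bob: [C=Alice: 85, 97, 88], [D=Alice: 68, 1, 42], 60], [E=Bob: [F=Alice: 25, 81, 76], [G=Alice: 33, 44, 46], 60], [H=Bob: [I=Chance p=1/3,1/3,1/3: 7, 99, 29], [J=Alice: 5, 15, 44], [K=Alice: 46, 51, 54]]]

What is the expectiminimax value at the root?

60

C (Alice): max(85, 97, 88) = 97
D (Alice): max(68, 1, 42) = 68
B (Bob): min(97, 68, 60) = 60
F (Alice): max(25, 81, 76) = 81
G (Alice): max(33, 44, 46) = 46
E (Bob): min(81, 46, 60) = 46
I (Chance): 1/3·7 + 1/3·99 + 1/3·29 = 45
J (Alice): max(5, 15, 44) = 44
K (Alice): max(46, 51, 54) = 54
H (Bob): min(45, 44, 54) = 44
Root (Alice): max(60, 46, 44) = 60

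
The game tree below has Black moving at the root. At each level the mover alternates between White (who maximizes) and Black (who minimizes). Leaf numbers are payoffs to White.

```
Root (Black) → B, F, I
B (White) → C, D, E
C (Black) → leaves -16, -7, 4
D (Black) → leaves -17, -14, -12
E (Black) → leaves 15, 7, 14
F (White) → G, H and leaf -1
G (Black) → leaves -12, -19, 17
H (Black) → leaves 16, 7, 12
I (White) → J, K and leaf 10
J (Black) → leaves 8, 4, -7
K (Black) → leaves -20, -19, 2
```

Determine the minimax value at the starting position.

C (Black): min(-16, -7, 4) = -16
D (Black): min(-17, -14, -12) = -17
E (Black): min(15, 7, 14) = 7
B (White): max(-16, -17, 7) = 7
G (Black): min(-12, -19, 17) = -19
H (Black): min(16, 7, 12) = 7
F (White): max(-19, 7, -1) = 7
J (Black): min(8, 4, -7) = -7
K (Black): min(-20, -19, 2) = -20
I (White): max(-7, -20, 10) = 10
Root (Black): min(7, 7, 10) = 7

7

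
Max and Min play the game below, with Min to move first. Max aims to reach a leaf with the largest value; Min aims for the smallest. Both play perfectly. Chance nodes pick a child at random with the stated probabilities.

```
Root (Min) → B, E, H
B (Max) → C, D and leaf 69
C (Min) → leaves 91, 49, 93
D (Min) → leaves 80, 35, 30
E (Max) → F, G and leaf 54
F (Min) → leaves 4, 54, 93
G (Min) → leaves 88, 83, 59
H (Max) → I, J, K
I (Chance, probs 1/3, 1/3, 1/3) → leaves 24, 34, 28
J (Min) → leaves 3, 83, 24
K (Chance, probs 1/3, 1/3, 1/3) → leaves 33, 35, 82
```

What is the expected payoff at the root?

50

C (Min): min(91, 49, 93) = 49
D (Min): min(80, 35, 30) = 30
B (Max): max(49, 30, 69) = 69
F (Min): min(4, 54, 93) = 4
G (Min): min(88, 83, 59) = 59
E (Max): max(4, 59, 54) = 59
I (Chance): 1/3·24 + 1/3·34 + 1/3·28 = 28.67
J (Min): min(3, 83, 24) = 3
K (Chance): 1/3·33 + 1/3·35 + 1/3·82 = 50
H (Max): max(28.67, 3, 50) = 50
Root (Min): min(69, 59, 50) = 50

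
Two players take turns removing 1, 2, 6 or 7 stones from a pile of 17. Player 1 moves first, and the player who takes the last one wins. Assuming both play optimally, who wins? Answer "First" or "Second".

First

Positions where the player to move wins (W) vs loses (L):
i:   0  1  2  3  4  5  6  7  8  9 10 11 12 13 14 15 16 17
     L  W  W  L  W  W  W  W  L  W  W  L  W  W  W  W  L  W
Position 17 is W, so the first player wins.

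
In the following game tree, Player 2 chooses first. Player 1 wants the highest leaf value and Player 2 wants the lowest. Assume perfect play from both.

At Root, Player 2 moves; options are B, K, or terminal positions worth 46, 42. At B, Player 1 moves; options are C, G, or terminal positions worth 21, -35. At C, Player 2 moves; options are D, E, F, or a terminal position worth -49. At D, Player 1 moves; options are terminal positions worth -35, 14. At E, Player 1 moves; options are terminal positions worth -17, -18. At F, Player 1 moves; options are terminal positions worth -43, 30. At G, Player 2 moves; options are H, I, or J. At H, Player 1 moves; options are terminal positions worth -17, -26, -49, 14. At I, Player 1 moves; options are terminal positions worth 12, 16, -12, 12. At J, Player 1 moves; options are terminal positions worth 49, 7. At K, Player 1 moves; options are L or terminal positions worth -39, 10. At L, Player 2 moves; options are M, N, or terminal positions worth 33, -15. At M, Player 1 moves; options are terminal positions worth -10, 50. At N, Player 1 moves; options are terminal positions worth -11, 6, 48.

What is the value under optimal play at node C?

D: max(-35, 14) = 14
E: max(-17, -18) = -17
F: max(-43, 30) = 30
C: min(14, -17, 30, -49) = -49

-49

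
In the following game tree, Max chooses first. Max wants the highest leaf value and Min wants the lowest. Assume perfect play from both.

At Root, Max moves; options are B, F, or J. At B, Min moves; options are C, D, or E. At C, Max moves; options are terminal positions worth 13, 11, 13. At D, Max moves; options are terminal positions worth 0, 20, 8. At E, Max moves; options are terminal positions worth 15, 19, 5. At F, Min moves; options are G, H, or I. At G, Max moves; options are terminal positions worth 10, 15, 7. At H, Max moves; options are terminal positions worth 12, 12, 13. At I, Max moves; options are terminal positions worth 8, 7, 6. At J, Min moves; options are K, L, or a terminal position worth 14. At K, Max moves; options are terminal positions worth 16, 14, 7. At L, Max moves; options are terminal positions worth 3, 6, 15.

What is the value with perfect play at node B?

13

C: max(13, 11, 13) = 13
D: max(0, 20, 8) = 20
E: max(15, 19, 5) = 19
B: min(13, 20, 19) = 13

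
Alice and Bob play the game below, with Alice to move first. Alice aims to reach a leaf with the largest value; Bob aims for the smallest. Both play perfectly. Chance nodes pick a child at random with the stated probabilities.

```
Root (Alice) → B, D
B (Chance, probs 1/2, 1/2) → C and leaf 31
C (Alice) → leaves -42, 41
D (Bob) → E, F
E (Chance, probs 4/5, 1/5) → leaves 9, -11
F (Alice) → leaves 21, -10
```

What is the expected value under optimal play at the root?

36

C (Alice): max(-42, 41) = 41
B (Chance): 1/2·41 + 1/2·31 = 36
E (Chance): 4/5·9 + 1/5·-11 = 5
F (Alice): max(21, -10) = 21
D (Bob): min(5, 21) = 5
Root (Alice): max(36, 5) = 36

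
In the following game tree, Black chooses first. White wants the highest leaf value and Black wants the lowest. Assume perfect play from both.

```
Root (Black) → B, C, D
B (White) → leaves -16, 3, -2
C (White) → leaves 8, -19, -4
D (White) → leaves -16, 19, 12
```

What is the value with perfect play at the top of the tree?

B (White): max(-16, 3, -2) = 3
C (White): max(8, -19, -4) = 8
D (White): max(-16, 19, 12) = 19
Root (Black): min(3, 8, 19) = 3

3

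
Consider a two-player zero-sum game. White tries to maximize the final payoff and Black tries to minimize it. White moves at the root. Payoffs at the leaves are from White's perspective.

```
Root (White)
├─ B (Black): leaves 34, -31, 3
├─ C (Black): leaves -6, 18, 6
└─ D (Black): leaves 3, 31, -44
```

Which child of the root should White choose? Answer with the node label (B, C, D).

B (Black): min(34, -31, 3) = -31
C (Black): min(-6, 18, 6) = -6
D (Black): min(3, 31, -44) = -44
Root (White): max(-31, -6, -44) = -6
White picks the child with the highest value: C (value -6).

C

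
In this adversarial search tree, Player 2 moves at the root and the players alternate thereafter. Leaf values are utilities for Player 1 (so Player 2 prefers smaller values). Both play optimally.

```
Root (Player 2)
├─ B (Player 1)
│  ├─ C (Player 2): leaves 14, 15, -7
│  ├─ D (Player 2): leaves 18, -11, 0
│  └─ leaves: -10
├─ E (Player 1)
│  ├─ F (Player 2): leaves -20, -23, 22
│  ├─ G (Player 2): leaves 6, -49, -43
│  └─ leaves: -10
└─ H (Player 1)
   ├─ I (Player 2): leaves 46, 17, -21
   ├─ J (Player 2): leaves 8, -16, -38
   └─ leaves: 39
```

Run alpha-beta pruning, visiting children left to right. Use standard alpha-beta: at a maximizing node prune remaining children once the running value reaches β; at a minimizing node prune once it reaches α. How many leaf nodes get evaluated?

C [α=-∞,β=+∞]: v=-7
D [α=-7,β=+∞]: v=-11 after child 2 ≤ α → α-cutoff, skip 1
B [α=-∞,β=+∞]: v=-7
F [α=-∞,β=-7]: v=-23
G [α=-23,β=-7]: v=-49 after child 2 ≤ α → α-cutoff, skip 1
E [α=-∞,β=-7]: v=-10
I [α=-∞,β=-10]: v=-21
J [α=-21,β=-10]: v=-38
H [α=-∞,β=-10]: v=39
Root [α=-∞,β=+∞]: v=-10
Leaves evaluated: 19 of 21.

19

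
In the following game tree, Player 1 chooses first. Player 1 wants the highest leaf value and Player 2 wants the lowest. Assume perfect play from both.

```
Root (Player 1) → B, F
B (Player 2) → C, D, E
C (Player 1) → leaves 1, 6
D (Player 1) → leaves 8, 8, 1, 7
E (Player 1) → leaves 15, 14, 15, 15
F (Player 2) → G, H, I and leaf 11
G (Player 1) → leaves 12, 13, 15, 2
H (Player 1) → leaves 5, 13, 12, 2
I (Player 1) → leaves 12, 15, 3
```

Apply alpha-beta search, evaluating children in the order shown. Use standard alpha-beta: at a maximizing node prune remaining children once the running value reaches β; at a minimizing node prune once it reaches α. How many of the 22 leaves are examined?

15

C [α=-∞,β=+∞]: v=6
D [α=-∞,β=6]: v=8 after child 1 ≥ β → β-cutoff, skip 3
E [α=-∞,β=6]: v=15 after child 1 ≥ β → β-cutoff, skip 3
B [α=-∞,β=+∞]: v=6
G [α=6,β=+∞]: v=15
H [α=6,β=15]: v=13
I [α=6,β=13]: v=15 after child 2 ≥ β → β-cutoff, skip 1
F [α=6,β=+∞]: v=11
Root [α=-∞,β=+∞]: v=11
Leaves evaluated: 15 of 22.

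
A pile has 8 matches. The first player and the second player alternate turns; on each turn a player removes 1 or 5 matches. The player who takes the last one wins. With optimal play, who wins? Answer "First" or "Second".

Second

i:   0  1  2  3  4  5  6  7  8
     L  W  L  W  L  W  L  W  L
Position 8 is L, so the second player wins.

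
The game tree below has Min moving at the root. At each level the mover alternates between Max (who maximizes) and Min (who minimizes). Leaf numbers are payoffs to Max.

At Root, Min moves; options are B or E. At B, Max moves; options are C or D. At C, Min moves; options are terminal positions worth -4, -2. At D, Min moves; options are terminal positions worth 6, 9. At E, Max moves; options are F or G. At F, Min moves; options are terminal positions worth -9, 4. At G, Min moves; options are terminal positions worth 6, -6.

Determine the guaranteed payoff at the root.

-6

C (Min): min(-4, -2) = -4
D (Min): min(6, 9) = 6
B (Max): max(-4, 6) = 6
F (Min): min(-9, 4) = -9
G (Min): min(6, -6) = -6
E (Max): max(-9, -6) = -6
Root (Min): min(6, -6) = -6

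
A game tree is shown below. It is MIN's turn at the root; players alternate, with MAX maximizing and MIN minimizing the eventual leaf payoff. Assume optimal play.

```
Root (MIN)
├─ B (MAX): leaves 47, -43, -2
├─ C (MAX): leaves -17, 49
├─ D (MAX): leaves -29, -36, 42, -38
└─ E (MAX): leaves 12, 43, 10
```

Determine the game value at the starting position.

42

B (MAX): max(47, -43, -2) = 47
C (MAX): max(-17, 49) = 49
D (MAX): max(-29, -36, 42, -38) = 42
E (MAX): max(12, 43, 10) = 43
Root (MIN): min(47, 49, 42, 43) = 42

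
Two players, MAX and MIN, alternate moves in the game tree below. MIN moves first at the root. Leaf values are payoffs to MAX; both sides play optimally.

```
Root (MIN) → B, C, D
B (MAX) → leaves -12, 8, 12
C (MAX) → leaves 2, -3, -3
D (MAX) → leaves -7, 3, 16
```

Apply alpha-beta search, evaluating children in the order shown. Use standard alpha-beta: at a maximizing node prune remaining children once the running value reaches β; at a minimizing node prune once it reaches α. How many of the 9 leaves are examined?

B [α=-∞,β=+∞]: v=12
C [α=-∞,β=12]: v=2
D [α=-∞,β=2]: v=3 after child 2 ≥ β → β-cutoff, skip 1
Root [α=-∞,β=+∞]: v=2
Leaves evaluated: 8 of 9.

8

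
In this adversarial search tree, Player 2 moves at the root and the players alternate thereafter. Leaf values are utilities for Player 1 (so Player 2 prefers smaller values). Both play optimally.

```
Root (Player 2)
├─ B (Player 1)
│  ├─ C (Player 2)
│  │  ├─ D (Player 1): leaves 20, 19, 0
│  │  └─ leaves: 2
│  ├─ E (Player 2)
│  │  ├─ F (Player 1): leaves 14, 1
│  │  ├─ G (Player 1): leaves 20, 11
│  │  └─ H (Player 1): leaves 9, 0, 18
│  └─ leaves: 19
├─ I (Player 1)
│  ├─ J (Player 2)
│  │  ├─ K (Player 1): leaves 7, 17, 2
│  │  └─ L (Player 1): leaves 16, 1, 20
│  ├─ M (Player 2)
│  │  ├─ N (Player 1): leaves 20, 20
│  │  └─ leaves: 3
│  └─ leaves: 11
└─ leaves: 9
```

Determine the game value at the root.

9

D (Player 1): max(20, 19, 0) = 20
C (Player 2): min(20, 2) = 2
F (Player 1): max(14, 1) = 14
G (Player 1): max(20, 11) = 20
H (Player 1): max(9, 0, 18) = 18
E (Player 2): min(14, 20, 18) = 14
B (Player 1): max(2, 14, 19) = 19
K (Player 1): max(7, 17, 2) = 17
L (Player 1): max(16, 1, 20) = 20
J (Player 2): min(17, 20) = 17
N (Player 1): max(20, 20) = 20
M (Player 2): min(20, 3) = 3
I (Player 1): max(17, 3, 11) = 17
Root (Player 2): min(19, 17, 9) = 9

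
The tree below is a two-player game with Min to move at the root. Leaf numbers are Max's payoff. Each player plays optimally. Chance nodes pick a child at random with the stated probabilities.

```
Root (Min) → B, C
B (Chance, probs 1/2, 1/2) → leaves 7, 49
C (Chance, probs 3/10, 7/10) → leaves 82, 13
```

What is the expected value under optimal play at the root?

28

B (Chance): 1/2·7 + 1/2·49 = 28
C (Chance): 3/10·82 + 7/10·13 = 33.7
Root (Min): min(28, 33.7) = 28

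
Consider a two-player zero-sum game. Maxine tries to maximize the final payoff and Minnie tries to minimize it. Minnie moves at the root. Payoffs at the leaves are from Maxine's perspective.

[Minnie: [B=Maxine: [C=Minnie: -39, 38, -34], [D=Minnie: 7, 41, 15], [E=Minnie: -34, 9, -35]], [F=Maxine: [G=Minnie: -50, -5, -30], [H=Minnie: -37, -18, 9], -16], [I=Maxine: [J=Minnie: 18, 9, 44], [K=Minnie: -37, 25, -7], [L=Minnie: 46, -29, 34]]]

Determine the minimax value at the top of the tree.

C (Minnie): min(-39, 38, -34) = -39
D (Minnie): min(7, 41, 15) = 7
E (Minnie): min(-34, 9, -35) = -35
B (Maxine): max(-39, 7, -35) = 7
G (Minnie): min(-50, -5, -30) = -50
H (Minnie): min(-37, -18, 9) = -37
F (Maxine): max(-50, -37, -16) = -16
J (Minnie): min(18, 9, 44) = 9
K (Minnie): min(-37, 25, -7) = -37
L (Minnie): min(46, -29, 34) = -29
I (Maxine): max(9, -37, -29) = 9
Root (Minnie): min(7, -16, 9) = -16

-16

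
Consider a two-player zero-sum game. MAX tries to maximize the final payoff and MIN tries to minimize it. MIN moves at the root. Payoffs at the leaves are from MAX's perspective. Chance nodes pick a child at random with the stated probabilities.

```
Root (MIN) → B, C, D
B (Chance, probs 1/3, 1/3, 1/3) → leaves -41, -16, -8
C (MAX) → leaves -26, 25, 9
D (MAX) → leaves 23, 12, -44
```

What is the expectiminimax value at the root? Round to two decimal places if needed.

-21.67

B (Chance): 1/3·-41 + 1/3·-16 + 1/3·-8 = -21.67
C (MAX): max(-26, 25, 9) = 25
D (MAX): max(23, 12, -44) = 23
Root (MIN): min(-21.67, 25, 23) = -21.67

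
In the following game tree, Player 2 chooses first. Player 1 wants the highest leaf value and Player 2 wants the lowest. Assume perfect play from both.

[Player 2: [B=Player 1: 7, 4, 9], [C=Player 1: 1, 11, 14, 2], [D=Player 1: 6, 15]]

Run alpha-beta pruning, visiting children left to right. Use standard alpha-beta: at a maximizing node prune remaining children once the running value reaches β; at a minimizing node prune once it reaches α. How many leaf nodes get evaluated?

B [α=-∞,β=+∞]: v=9
C [α=-∞,β=9]: v=11 after child 2 ≥ β → β-cutoff, skip 2
D [α=-∞,β=9]: v=15
Root [α=-∞,β=+∞]: v=9
Leaves evaluated: 7 of 9.

7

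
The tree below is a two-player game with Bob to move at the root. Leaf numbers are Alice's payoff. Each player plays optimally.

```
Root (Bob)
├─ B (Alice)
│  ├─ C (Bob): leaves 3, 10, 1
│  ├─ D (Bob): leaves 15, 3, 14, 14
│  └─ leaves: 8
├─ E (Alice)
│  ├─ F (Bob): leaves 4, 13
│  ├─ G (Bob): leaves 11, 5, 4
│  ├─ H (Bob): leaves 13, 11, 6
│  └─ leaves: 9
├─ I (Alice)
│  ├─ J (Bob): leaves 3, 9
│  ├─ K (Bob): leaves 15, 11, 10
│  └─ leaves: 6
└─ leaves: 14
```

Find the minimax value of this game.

C (Bob): min(3, 10, 1) = 1
D (Bob): min(15, 3, 14, 14) = 3
B (Alice): max(1, 3, 8) = 8
F (Bob): min(4, 13) = 4
G (Bob): min(11, 5, 4) = 4
H (Bob): min(13, 11, 6) = 6
E (Alice): max(4, 4, 6, 9) = 9
J (Bob): min(3, 9) = 3
K (Bob): min(15, 11, 10) = 10
I (Alice): max(3, 10, 6) = 10
Root (Bob): min(8, 9, 10, 14) = 8

8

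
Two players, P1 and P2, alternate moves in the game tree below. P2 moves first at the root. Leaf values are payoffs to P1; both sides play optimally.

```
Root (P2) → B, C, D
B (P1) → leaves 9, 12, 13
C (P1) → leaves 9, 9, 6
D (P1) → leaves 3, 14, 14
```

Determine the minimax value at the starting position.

9

B (P1): max(9, 12, 13) = 13
C (P1): max(9, 9, 6) = 9
D (P1): max(3, 14, 14) = 14
Root (P2): min(13, 9, 14) = 9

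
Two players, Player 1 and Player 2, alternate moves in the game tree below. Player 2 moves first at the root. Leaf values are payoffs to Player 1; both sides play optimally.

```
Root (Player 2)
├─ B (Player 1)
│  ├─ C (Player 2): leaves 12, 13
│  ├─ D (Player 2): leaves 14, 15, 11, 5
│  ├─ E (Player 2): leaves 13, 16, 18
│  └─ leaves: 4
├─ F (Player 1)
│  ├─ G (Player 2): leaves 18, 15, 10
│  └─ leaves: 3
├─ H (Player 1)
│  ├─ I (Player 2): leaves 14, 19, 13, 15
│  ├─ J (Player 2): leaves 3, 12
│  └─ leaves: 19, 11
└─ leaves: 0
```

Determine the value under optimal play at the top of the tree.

C (Player 2): min(12, 13) = 12
D (Player 2): min(14, 15, 11, 5) = 5
E (Player 2): min(13, 16, 18) = 13
B (Player 1): max(12, 5, 13, 4) = 13
G (Player 2): min(18, 15, 10) = 10
F (Player 1): max(10, 3) = 10
I (Player 2): min(14, 19, 13, 15) = 13
J (Player 2): min(3, 12) = 3
H (Player 1): max(13, 3, 19, 11) = 19
Root (Player 2): min(13, 10, 19, 0) = 0

0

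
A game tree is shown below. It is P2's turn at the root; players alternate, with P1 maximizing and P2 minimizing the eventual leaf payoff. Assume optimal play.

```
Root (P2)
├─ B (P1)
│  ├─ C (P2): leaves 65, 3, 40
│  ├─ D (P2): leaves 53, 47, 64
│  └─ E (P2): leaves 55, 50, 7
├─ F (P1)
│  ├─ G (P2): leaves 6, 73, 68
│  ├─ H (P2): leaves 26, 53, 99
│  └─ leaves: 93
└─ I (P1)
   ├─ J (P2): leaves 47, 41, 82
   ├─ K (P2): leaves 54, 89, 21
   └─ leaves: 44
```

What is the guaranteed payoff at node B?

C: min(65, 3, 40) = 3
D: min(53, 47, 64) = 47
E: min(55, 50, 7) = 7
B: max(3, 47, 7) = 47

47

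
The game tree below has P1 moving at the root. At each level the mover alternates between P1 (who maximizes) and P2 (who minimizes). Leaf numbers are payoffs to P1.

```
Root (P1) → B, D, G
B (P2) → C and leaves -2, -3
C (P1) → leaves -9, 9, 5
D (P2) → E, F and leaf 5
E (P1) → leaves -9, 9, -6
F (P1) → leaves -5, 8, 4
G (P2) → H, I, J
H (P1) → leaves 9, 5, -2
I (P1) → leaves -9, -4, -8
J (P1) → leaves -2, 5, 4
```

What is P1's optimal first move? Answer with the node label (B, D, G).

C (P1): max(-9, 9, 5) = 9
B (P2): min(9, -2, -3) = -3
E (P1): max(-9, 9, -6) = 9
F (P1): max(-5, 8, 4) = 8
D (P2): min(9, 8, 5) = 5
H (P1): max(9, 5, -2) = 9
I (P1): max(-9, -4, -8) = -4
J (P1): max(-2, 5, 4) = 5
G (P2): min(9, -4, 5) = -4
Root (P1): max(-3, 5, -4) = 5
P1 picks the child with the highest value: D (value 5).

D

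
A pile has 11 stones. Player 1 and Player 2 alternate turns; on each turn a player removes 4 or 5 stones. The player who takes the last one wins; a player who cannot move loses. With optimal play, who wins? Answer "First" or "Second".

Mark each pile size as W (mover wins) or L (mover loses):
i:   0  1  2  3  4  5  6  7  8  9 10 11
     L  L  L  L  W  W  W  W  W  L  L  L
Position 11 is L, so the second player wins.

Second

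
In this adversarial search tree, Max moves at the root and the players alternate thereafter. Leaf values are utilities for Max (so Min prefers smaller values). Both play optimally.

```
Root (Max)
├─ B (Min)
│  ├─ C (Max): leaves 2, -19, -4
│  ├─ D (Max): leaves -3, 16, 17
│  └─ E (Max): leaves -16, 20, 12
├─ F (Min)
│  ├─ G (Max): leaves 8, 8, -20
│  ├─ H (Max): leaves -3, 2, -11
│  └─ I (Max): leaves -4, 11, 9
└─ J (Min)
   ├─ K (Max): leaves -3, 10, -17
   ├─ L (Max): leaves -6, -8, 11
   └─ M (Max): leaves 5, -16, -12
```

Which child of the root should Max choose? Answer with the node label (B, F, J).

C (Max): max(2, -19, -4) = 2
D (Max): max(-3, 16, 17) = 17
E (Max): max(-16, 20, 12) = 20
B (Min): min(2, 17, 20) = 2
G (Max): max(8, 8, -20) = 8
H (Max): max(-3, 2, -11) = 2
I (Max): max(-4, 11, 9) = 11
F (Min): min(8, 2, 11) = 2
K (Max): max(-3, 10, -17) = 10
L (Max): max(-6, -8, 11) = 11
M (Max): max(5, -16, -12) = 5
J (Min): min(10, 11, 5) = 5
Root (Max): max(2, 2, 5) = 5
Max picks the child with the highest value: J (value 5).

J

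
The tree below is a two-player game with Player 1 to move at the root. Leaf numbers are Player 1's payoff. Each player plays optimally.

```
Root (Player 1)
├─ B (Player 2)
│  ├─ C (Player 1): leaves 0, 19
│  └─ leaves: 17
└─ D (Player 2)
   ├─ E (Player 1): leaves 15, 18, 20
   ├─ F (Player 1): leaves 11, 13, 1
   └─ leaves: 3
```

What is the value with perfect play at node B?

17

C: max(0, 19) = 19
B: min(19, 17) = 17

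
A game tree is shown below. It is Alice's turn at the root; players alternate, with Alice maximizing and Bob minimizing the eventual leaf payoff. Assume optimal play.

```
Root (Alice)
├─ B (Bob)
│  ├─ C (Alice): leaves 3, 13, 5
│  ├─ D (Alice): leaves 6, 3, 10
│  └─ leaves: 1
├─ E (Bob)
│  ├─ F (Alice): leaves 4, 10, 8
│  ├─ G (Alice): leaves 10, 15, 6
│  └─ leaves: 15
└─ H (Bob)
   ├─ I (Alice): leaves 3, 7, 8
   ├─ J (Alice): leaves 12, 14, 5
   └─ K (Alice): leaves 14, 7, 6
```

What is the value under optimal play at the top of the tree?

C (Alice): max(3, 13, 5) = 13
D (Alice): max(6, 3, 10) = 10
B (Bob): min(13, 10, 1) = 1
F (Alice): max(4, 10, 8) = 10
G (Alice): max(10, 15, 6) = 15
E (Bob): min(10, 15, 15) = 10
I (Alice): max(3, 7, 8) = 8
J (Alice): max(12, 14, 5) = 14
K (Alice): max(14, 7, 6) = 14
H (Bob): min(8, 14, 14) = 8
Root (Alice): max(1, 10, 8) = 10

10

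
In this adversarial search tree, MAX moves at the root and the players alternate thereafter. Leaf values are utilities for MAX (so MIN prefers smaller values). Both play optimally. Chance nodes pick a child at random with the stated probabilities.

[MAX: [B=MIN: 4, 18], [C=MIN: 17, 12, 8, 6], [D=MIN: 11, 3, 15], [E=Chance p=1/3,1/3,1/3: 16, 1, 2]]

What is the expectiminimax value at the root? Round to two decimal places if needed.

B (MIN): min(4, 18) = 4
C (MIN): min(17, 12, 8, 6) = 6
D (MIN): min(11, 3, 15) = 3
E (Chance): 1/3·16 + 1/3·1 + 1/3·2 = 6.33
Root (MAX): max(4, 6, 3, 6.33) = 6.33

6.33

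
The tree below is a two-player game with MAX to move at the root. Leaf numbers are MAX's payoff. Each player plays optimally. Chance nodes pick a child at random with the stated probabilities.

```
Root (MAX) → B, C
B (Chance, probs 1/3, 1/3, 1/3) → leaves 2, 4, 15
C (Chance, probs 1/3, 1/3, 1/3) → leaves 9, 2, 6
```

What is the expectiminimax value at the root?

B (Chance): 1/3·2 + 1/3·4 + 1/3·15 = 7
C (Chance): 1/3·9 + 1/3·2 + 1/3·6 = 5.67
Root (MAX): max(7, 5.67) = 7

7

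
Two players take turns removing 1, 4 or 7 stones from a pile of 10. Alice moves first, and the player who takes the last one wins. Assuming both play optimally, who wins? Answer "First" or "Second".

Compute winning (W) and losing (L) positions by backward induction:
i:   0  1  2  3  4  5  6  7  8  9 10
     L  W  L  W  W  L  W  W  L  W  L
Position 10 is L, so the second player wins.

Second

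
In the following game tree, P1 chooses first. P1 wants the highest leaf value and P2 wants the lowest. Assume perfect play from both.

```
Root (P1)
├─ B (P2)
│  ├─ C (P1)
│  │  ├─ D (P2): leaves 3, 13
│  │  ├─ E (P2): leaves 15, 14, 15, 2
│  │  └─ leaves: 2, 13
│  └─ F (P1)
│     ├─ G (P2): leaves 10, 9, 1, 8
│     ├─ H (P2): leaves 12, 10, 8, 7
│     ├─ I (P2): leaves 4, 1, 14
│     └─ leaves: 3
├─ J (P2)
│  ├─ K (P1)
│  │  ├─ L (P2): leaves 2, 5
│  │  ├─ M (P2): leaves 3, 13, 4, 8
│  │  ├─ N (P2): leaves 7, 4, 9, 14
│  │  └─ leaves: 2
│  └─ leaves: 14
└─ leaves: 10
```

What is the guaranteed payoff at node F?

7

G: min(10, 9, 1, 8) = 1
H: min(12, 10, 8, 7) = 7
I: min(4, 1, 14) = 1
F: max(1, 7, 1, 3) = 7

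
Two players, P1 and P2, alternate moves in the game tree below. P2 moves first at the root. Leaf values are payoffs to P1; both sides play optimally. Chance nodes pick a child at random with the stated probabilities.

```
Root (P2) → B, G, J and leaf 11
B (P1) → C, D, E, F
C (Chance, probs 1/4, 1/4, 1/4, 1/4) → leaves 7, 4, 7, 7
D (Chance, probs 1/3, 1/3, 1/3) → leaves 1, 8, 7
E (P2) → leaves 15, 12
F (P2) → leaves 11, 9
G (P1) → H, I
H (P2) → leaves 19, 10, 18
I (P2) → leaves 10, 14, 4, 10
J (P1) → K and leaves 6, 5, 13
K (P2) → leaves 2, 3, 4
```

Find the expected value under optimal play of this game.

C (Chance): 1/4·7 + 1/4·4 + 1/4·7 + 1/4·7 = 6.25
D (Chance): 1/3·1 + 1/3·8 + 1/3·7 = 5.33
E (P2): min(15, 12) = 12
F (P2): min(11, 9) = 9
B (P1): max(6.25, 5.33, 12, 9) = 12
H (P2): min(19, 10, 18) = 10
I (P2): min(10, 14, 4, 10) = 4
G (P1): max(10, 4) = 10
K (P2): min(2, 3, 4) = 2
J (P1): max(2, 6, 5, 13) = 13
Root (P2): min(12, 10, 13, 11) = 10

10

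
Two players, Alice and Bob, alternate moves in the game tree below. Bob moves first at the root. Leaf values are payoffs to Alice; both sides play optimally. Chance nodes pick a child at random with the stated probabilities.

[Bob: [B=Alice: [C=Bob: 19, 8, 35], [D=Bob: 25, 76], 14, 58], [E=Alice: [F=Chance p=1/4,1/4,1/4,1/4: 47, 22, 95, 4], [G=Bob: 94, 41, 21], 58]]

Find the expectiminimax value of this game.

C (Bob): min(19, 8, 35) = 8
D (Bob): min(25, 76) = 25
B (Alice): max(8, 25, 14, 58) = 58
F (Chance): 1/4·47 + 1/4·22 + 1/4·95 + 1/4·4 = 42
G (Bob): min(94, 41, 21) = 21
E (Alice): max(42, 21, 58) = 58
Root (Bob): min(58, 58) = 58

58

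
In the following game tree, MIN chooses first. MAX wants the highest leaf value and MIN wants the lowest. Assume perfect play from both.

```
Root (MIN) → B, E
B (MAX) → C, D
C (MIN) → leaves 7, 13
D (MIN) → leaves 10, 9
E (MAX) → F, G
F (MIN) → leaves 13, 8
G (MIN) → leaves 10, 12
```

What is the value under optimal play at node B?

C: min(7, 13) = 7
D: min(10, 9) = 9
B: max(7, 9) = 9

9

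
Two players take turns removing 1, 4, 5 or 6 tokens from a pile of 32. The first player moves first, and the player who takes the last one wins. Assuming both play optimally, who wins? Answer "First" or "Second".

First

Compute winning (W) and losing (L) positions by backward induction:
i:   0  1  2  3  4  5  6  7  8  9 10 11 12 13 14 15 16 17 18 19 20 21 22 23 24 25 26 27 28 29 30 31 32
     L  W  L  W  W  W  W  W  W  L  W  L  W  W  W  W  W  W  L  W  L  W  W  W  W  W  W  L  W  L  W  W  W
Position 32 is W, so the first player wins.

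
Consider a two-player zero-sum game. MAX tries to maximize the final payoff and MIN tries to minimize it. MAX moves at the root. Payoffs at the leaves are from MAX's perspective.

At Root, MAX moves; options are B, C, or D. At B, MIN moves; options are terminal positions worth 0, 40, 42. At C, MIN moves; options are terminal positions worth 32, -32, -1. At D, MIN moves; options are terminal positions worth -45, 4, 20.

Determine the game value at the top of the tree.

0

B (MIN): min(0, 40, 42) = 0
C (MIN): min(32, -32, -1) = -32
D (MIN): min(-45, 4, 20) = -45
Root (MAX): max(0, -32, -45) = 0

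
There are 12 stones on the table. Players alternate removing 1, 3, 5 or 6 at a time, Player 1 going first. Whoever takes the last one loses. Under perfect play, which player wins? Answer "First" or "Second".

Second

Mark each pile size as W (mover wins) or L (mover loses):
i:   0  1  2  3  4  5  6  7  8  9 10 11 12
     W  L  W  L  W  L  W  W  W  W  W  W  L
Position 12 is L, so the second player wins.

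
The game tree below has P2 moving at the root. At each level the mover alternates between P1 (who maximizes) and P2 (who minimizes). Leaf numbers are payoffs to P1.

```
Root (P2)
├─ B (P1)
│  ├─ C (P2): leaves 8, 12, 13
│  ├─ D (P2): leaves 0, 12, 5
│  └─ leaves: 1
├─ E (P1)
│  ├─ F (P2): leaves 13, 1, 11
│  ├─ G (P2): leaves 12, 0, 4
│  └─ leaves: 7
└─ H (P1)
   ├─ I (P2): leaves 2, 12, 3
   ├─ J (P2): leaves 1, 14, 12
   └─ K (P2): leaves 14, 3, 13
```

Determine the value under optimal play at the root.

C (P2): min(8, 12, 13) = 8
D (P2): min(0, 12, 5) = 0
B (P1): max(8, 0, 1) = 8
F (P2): min(13, 1, 11) = 1
G (P2): min(12, 0, 4) = 0
E (P1): max(1, 0, 7) = 7
I (P2): min(2, 12, 3) = 2
J (P2): min(1, 14, 12) = 1
K (P2): min(14, 3, 13) = 3
H (P1): max(2, 1, 3) = 3
Root (P2): min(8, 7, 3) = 3

3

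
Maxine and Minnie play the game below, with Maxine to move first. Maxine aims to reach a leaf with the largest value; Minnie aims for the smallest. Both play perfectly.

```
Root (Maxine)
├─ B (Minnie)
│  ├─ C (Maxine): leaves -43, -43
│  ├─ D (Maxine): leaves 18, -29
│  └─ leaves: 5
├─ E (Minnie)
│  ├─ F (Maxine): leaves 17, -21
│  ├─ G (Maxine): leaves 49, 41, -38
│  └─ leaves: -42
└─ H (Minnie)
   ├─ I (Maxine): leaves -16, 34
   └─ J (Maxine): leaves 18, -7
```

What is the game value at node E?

-42

F: max(17, -21) = 17
G: max(49, 41, -38) = 49
E: min(17, 49, -42) = -42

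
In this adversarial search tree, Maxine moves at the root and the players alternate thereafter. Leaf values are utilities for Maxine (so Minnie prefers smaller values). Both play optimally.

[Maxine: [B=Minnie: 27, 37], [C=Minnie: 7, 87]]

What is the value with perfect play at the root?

B (Minnie): min(27, 37) = 27
C (Minnie): min(7, 87) = 7
Root (Maxine): max(27, 7) = 27

27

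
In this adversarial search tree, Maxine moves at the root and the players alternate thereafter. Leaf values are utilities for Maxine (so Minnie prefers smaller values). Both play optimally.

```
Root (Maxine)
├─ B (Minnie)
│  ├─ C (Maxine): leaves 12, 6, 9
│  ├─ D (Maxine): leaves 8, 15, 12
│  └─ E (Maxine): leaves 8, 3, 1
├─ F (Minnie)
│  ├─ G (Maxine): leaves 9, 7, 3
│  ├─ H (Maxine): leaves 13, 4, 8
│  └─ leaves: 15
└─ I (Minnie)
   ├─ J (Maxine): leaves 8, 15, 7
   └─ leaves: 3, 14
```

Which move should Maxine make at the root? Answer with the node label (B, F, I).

F

C (Maxine): max(12, 6, 9) = 12
D (Maxine): max(8, 15, 12) = 15
E (Maxine): max(8, 3, 1) = 8
B (Minnie): min(12, 15, 8) = 8
G (Maxine): max(9, 7, 3) = 9
H (Maxine): max(13, 4, 8) = 13
F (Minnie): min(9, 13, 15) = 9
J (Maxine): max(8, 15, 7) = 15
I (Minnie): min(15, 3, 14) = 3
Root (Maxine): max(8, 9, 3) = 9
Maxine picks the child with the highest value: F (value 9).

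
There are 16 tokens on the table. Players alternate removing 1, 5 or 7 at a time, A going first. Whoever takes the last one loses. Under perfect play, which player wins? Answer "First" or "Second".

First

i:   0  1  2  3  4  5  6  7  8  9 10 11 12 13 14 15 16
     W  L  W  L  W  L  W  L  W  L  W  L  W  L  W  L  W
Position 16 is W, so the first player wins.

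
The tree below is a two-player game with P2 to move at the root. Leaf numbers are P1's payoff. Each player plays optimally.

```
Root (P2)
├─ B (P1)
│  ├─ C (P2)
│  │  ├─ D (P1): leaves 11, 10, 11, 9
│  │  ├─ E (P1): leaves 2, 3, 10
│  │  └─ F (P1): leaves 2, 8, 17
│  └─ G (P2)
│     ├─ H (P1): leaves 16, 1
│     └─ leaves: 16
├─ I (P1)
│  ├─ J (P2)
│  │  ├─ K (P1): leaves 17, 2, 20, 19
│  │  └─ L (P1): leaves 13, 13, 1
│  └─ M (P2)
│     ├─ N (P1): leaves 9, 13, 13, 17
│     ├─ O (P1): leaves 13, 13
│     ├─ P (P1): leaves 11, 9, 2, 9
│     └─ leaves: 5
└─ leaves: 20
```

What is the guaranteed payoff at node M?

N: max(9, 13, 13, 17) = 17
O: max(13, 13) = 13
P: max(11, 9, 2, 9) = 11
M: min(17, 13, 11, 5) = 5

5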